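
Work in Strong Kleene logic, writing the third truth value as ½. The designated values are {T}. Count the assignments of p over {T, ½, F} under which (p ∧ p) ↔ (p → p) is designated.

p=T: T ✓
p=½: ½ ·
p=F: F ·

1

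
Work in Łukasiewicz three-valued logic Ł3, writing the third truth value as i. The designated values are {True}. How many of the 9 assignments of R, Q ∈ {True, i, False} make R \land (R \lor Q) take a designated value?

Designated under: (R=True, Q=True); (R=True, Q=i); (R=True, Q=False).

3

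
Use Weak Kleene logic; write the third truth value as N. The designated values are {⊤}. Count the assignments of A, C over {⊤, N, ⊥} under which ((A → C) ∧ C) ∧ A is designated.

Designated under: (A=⊤, C=⊤).

1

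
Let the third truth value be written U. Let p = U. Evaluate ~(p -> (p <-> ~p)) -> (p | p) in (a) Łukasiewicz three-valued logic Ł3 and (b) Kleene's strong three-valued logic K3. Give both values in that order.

T; U

In Łukasiewicz three-valued logic Ł3: ~p = ~U = U
p <-> ~p = U <-> U = T  [1 − |½−½|]
p -> (p <-> ~p) = U -> T = T
~(p -> (p <-> ~p)) = ~T = F
p | p = U | U = U
~(p -> (p <-> ~p)) -> (p | p) = F -> U = T
In Kleene's strong three-valued logic K3: ~p = ~U = U
p <-> ~p = U <-> U = U
p -> (p <-> ~p) = U -> U = U
~(p -> (p <-> ~p)) = ~U = U
p | p = U | U = U
~(p -> (p <-> ~p)) -> (p | p) = U -> U = U
They differ because Łukasiewicz three-valued logic Ł3 and Kleene's strong three-valued logic K3 treat U differently under implication.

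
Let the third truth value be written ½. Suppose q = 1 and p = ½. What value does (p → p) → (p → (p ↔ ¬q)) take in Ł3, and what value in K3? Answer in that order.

1; ½

In Ł3: p → p = ½ → ½ = 1  [min(1, 1−½+½)]
¬q = ¬1 = 0
p ↔ ¬q = ½ ↔ 0 = ½
p → (p ↔ ¬q) = ½ → ½ = 1
(p → p) → (p → (p ↔ ¬q)) = 1 → 1 = 1
In K3: p → p = ½ → ½ = ½  [¬½ ∨ ½]
¬q = ¬1 = 0
p ↔ ¬q = ½ ↔ 0 = ½
p → (p ↔ ¬q) = ½ → ½ = ½
(p → p) → (p → (p ↔ ¬q)) = ½ → ½ = ½
They differ because Ł3 and K3 treat ½ differently under implication.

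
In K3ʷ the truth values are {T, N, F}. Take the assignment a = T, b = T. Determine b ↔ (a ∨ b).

a ∨ b = T ∨ T = T
b ↔ (a ∨ b) = T ↔ T = T

T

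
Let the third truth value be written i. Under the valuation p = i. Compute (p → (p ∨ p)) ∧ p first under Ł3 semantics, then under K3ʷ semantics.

i; i

In Ł3: p ∨ p = i ∨ i = i
p → (p ∨ p) = i → i = true
(p → (p ∨ p)) ∧ p = true ∧ i = i
In K3ʷ: p ∨ p = i ∨ i = i
p → (p ∨ p) = i → i = i
(p → (p ∨ p)) ∧ p = i ∧ i = i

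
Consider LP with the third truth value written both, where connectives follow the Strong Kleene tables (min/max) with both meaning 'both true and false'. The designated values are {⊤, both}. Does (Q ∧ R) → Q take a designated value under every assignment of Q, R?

Every assignment of Q, R over {⊤, both, ⊥} gives a value in {⊤, both}.
In particular, with Q=both, R=both: (Q ∧ R) → Q = both.

Yes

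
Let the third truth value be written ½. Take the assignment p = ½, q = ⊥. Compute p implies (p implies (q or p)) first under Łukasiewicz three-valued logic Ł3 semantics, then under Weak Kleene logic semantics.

⊤; ½

In Łukasiewicz three-valued logic Ł3: q or p = ⊥ or ½ = ½
p implies (q or p) = ½ implies ½ = ⊤
p implies (p implies (q or p)) = ½ implies ⊤ = ⊤
In Weak Kleene logic: q or p = ⊥ or ½ = ½
p implies (q or p) = ½ implies ½ = ½  [any arg is the third value ⇒ result is the third value]
p implies (p implies (q or p)) = ½ implies ½ = ½
They differ because Łukasiewicz three-valued logic Ł3 and Weak Kleene logic treat ½ differently under the binary connectives.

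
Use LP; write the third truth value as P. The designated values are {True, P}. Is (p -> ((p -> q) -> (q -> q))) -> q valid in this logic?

Countermodel: p=True, q=False gives False, which is not designated.

No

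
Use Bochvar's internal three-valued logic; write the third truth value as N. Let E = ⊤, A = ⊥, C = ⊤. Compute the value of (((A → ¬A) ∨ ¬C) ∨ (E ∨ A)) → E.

⊤

¬A = ¬⊥ = ⊤
A → ¬A = ⊥ → ⊤ = ⊤
¬C = ¬⊤ = ⊥
(A → ¬A) ∨ ¬C = ⊤ ∨ ⊥ = ⊤
E ∨ A = ⊤ ∨ ⊥ = ⊤
((A → ¬A) ∨ ¬C) ∨ (E ∨ A) = ⊤ ∨ ⊤ = ⊤
(((A → ¬A) ∨ ¬C) ∨ (E ∨ A)) → E = ⊤ → ⊤ = ⊤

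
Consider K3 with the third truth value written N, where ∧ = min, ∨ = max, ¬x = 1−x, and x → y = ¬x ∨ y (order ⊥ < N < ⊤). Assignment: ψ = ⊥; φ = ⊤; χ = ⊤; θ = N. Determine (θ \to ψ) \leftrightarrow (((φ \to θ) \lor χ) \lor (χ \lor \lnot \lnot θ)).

N

θ \to ψ = N \to ⊥ = N  [\lnot N \lor ⊥]
φ \to θ = ⊤ \to N = N
(φ \to θ) \lor χ = N \lor ⊤ = ⊤
\lnot θ = \lnot N = N
\lnot \lnot θ = \lnot N = N
χ \lor \lnot \lnot θ = ⊤ \lor N = ⊤
((φ \to θ) \lor χ) \lor (χ \lor \lnot \lnot θ) = ⊤ \lor ⊤ = ⊤
(θ \to ψ) \leftrightarrow (((φ \to θ) \lor χ) \lor (χ \lor \lnot \lnot θ)) = N \leftrightarrow ⊤ = N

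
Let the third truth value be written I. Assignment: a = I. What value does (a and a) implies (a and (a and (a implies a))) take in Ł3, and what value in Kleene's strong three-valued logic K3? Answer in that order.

true; I

In Ł3: a and a = I and I = I
a implies a = I implies I = true
a and (a implies a) = I and true = I
a and (a and (a implies a)) = I and I = I
(a and a) implies (a and (a and (a implies a))) = I implies I = true
In Kleene's strong three-valued logic K3: a and a = I and I = I
a implies a = I implies I = I  [not I or I]
a and (a implies a) = I and I = I
a and (a and (a implies a)) = I and I = I
(a and a) implies (a and (a and (a implies a))) = I implies I = I
They differ because Ł3 and Kleene's strong three-valued logic K3 treat I differently under implication.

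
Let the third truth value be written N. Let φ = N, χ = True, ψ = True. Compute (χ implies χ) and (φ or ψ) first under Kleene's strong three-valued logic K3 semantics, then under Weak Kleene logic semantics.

In Kleene's strong three-valued logic K3: χ implies χ = True implies True = True
φ or ψ = N or True = True
(χ implies χ) and (φ or ψ) = True and True = True
In Weak Kleene logic: χ implies χ = True implies True = True
φ or ψ = N or True = N
(χ implies χ) and (φ or ψ) = True and N = N
They differ because Kleene's strong three-valued logic K3 and Weak Kleene logic treat N differently under the binary connectives.

True; N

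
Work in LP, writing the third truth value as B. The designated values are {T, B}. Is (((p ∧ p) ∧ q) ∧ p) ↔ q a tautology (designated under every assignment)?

Countermodel: p=F, q=T gives F, which is not designated.

No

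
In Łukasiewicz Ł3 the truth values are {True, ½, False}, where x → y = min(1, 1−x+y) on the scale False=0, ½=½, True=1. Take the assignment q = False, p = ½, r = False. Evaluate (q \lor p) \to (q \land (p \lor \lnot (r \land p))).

q \lor p = False \lor ½ = ½
r \land p = False \land ½ = False
\lnot (r \land p) = \lnot False = True
p \lor \lnot (r \land p) = ½ \lor True = True
q \land (p \lor \lnot (r \land p)) = False \land True = False
(q \lor p) \to (q \land (p \lor \lnot (r \land p))) = ½ \to False = ½  [min(1, 1−½+0)]

½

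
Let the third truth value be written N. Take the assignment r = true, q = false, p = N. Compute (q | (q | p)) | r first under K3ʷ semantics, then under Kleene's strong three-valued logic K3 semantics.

In K3ʷ: q | p = false | N = N
q | (q | p) = false | N = N
(q | (q | p)) | r = N | true = N
In Kleene's strong three-valued logic K3: q | p = false | N = N
q | (q | p) = false | N = N
(q | (q | p)) | r = N | true = true
They differ because K3ʷ and Kleene's strong three-valued logic K3 treat N differently under the binary connectives.

N; true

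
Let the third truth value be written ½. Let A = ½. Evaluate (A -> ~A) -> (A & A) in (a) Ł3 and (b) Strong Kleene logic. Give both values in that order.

In Ł3: ~A = ~½ = ½
A -> ~A = ½ -> ½ = T  [min(1, 1−½+½)]
A & A = ½ & ½ = ½
(A -> ~A) -> (A & A) = T -> ½ = ½
In Strong Kleene logic: ~A = ~½ = ½
A -> ~A = ½ -> ½ = ½  [~½ | ½]
A & A = ½ & ½ = ½
(A -> ~A) -> (A & A) = ½ -> ½ = ½

½; ½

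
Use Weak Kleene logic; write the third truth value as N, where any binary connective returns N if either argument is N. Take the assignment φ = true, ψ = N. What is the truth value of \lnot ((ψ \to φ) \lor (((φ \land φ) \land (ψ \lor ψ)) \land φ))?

N

ψ \to φ = N \to true = N  [any arg is the third value ⇒ result is the third value]
φ \land φ = true \land true = true
ψ \lor ψ = N \lor N = N
(φ \land φ) \land (ψ \lor ψ) = true \land N = N
((φ \land φ) \land (ψ \lor ψ)) \land φ = N \land true = N
(ψ \to φ) \lor (((φ \land φ) \land (ψ \lor ψ)) \land φ) = N \lor N = N
\lnot ((ψ \to φ) \lor (((φ \land φ) \land (ψ \lor ψ)) \land φ)) = \lnot N = N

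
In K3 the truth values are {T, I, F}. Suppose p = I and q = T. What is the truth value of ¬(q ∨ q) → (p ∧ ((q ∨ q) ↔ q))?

q ∨ q = T ∨ T = T
¬(q ∨ q) = ¬T = F
q ∨ q = T ∨ T = T
(q ∨ q) ↔ q = T ↔ T = T
p ∧ ((q ∨ q) ↔ q) = I ∧ T = I
¬(q ∨ q) → (p ∧ ((q ∨ q) ↔ q)) = F → I = T  [¬F ∨ I]

T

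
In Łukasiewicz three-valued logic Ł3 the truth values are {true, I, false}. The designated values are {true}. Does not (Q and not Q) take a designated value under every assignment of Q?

Countermodel: Q=I gives I, which is not designated.

No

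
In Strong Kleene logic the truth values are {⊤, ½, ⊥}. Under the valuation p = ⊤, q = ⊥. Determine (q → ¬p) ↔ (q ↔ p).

¬p = ¬⊤ = ⊥
q → ¬p = ⊥ → ⊥ = ⊤
q ↔ p = ⊥ ↔ ⊤ = ⊥
(q → ¬p) ↔ (q ↔ p) = ⊤ ↔ ⊥ = ⊥

⊥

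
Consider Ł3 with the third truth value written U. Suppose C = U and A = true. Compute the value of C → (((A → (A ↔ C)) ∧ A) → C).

A ↔ C = true ↔ U = U  [1 − |1−½|]
A → (A ↔ C) = true → U = U
(A → (A ↔ C)) ∧ A = U ∧ true = U
((A → (A ↔ C)) ∧ A) → C = U → U = true
C → (((A → (A ↔ C)) ∧ A) → C) = U → true = true

true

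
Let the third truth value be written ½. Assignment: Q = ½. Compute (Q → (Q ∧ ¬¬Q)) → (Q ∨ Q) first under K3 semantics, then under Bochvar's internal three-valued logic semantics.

½; ½

In K3: ¬Q = ¬½ = ½
¬¬Q = ¬½ = ½
Q ∧ ¬¬Q = ½ ∧ ½ = ½
Q → (Q ∧ ¬¬Q) = ½ → ½ = ½  [¬½ ∨ ½]
Q ∨ Q = ½ ∨ ½ = ½
(Q → (Q ∧ ¬¬Q)) → (Q ∨ Q) = ½ → ½ = ½
In Bochvar's internal three-valued logic: ¬Q = ¬½ = ½
¬¬Q = ¬½ = ½
Q ∧ ¬¬Q = ½ ∧ ½ = ½
Q → (Q ∧ ¬¬Q) = ½ → ½ = ½
Q ∨ Q = ½ ∨ ½ = ½
(Q → (Q ∧ ¬¬Q)) → (Q ∨ Q) = ½ → ½ = ½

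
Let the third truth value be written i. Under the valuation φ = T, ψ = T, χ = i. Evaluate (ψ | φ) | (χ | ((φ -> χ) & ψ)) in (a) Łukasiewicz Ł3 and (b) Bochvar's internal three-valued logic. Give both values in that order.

T; i

In Łukasiewicz Ł3: ψ | φ = T | T = T
φ -> χ = T -> i = i
(φ -> χ) & ψ = i & T = i
χ | ((φ -> χ) & ψ) = i | i = i
(ψ | φ) | (χ | ((φ -> χ) & ψ)) = T | i = T
In Bochvar's internal three-valued logic: ψ | φ = T | T = T
φ -> χ = T -> i = i  [any arg is the third value ⇒ result is the third value]
(φ -> χ) & ψ = i & T = i
χ | ((φ -> χ) & ψ) = i | i = i
(ψ | φ) | (χ | ((φ -> χ) & ψ)) = T | i = i
They differ because Łukasiewicz Ł3 and Bochvar's internal three-valued logic treat i differently under the binary connectives.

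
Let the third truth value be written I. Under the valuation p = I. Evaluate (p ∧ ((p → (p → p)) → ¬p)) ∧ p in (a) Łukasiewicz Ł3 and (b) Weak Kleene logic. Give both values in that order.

In Łukasiewicz Ł3: p → p = I → I = True  [min(1, 1−½+½)]
p → (p → p) = I → True = True
¬p = ¬I = I
(p → (p → p)) → ¬p = True → I = I
p ∧ ((p → (p → p)) → ¬p) = I ∧ I = I
(p ∧ ((p → (p → p)) → ¬p)) ∧ p = I ∧ I = I
In Weak Kleene logic: p → p = I → I = I  [any arg is the third value ⇒ result is the third value]
p → (p → p) = I → I = I
¬p = ¬I = I
(p → (p → p)) → ¬p = I → I = I
p ∧ ((p → (p → p)) → ¬p) = I ∧ I = I
(p ∧ ((p → (p → p)) → ¬p)) ∧ p = I ∧ I = I

I; I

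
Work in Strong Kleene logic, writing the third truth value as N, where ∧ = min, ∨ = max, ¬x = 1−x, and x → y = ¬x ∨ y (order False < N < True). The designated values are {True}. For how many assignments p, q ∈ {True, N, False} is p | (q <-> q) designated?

Of the 9 assignments, 7 give a value in {True}.

7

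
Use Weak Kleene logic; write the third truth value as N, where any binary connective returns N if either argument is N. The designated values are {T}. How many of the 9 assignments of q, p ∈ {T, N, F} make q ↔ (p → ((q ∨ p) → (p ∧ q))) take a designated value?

Designated under: (q=T, p=T); (q=T, p=F); (q=F, p=T).

3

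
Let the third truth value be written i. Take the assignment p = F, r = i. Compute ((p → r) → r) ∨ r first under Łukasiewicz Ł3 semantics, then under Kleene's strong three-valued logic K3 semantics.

In Łukasiewicz Ł3: p → r = F → i = T  [min(1, 1−0+½)]
(p → r) → r = T → i = i
((p → r) → r) ∨ r = i ∨ i = i
In Kleene's strong three-valued logic K3: p → r = F → i = T
(p → r) → r = T → i = i
((p → r) → r) ∨ r = i ∨ i = i

i; i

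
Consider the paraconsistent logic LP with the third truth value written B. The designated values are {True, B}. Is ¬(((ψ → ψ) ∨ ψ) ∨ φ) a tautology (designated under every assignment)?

No

Countermodel: ψ=True, φ=True gives False, which is not designated.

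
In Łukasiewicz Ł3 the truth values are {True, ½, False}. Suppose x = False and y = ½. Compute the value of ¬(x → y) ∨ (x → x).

True

x → y = False → ½ = True  [min(1, 1−0+½)]
¬(x → y) = ¬True = False
x → x = False → False = True
¬(x → y) ∨ (x → x) = False ∨ True = True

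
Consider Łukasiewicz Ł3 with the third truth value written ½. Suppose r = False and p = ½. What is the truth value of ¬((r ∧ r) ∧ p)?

r ∧ r = False ∧ False = False
(r ∧ r) ∧ p = False ∧ ½ = False
¬((r ∧ r) ∧ p) = ¬False = True

True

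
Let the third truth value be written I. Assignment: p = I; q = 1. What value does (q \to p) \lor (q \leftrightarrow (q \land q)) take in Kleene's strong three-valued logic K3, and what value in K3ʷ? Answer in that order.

1; I

In Kleene's strong three-valued logic K3: q \to p = 1 \to I = I  [\lnot 1 \lor I]
q \land q = 1 \land 1 = 1
q \leftrightarrow (q \land q) = 1 \leftrightarrow 1 = 1
(q \to p) \lor (q \leftrightarrow (q \land q)) = I \lor 1 = 1
In K3ʷ: q \to p = 1 \to I = I
q \land q = 1 \land 1 = 1
q \leftrightarrow (q \land q) = 1 \leftrightarrow 1 = 1
(q \to p) \lor (q \leftrightarrow (q \land q)) = I \lor 1 = I
They differ because Kleene's strong three-valued logic K3 and K3ʷ treat I differently under the binary connectives.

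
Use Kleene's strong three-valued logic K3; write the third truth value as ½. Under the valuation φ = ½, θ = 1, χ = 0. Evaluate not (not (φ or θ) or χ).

1

φ or θ = ½ or 1 = 1
not (φ or θ) = not 1 = 0
not (φ or θ) or χ = 0 or 0 = 0
not (not (φ or θ) or χ) = not 0 = 1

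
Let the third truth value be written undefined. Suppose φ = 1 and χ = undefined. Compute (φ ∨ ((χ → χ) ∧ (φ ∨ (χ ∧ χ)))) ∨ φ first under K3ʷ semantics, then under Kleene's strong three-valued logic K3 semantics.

In K3ʷ: χ → χ = undefined → undefined = undefined  [any arg is the third value ⇒ result is the third value]
χ ∧ χ = undefined ∧ undefined = undefined
φ ∨ (χ ∧ χ) = 1 ∨ undefined = undefined
(χ → χ) ∧ (φ ∨ (χ ∧ χ)) = undefined ∧ undefined = undefined
φ ∨ ((χ → χ) ∧ (φ ∨ (χ ∧ χ))) = 1 ∨ undefined = undefined
(φ ∨ ((χ → χ) ∧ (φ ∨ (χ ∧ χ)))) ∨ φ = undefined ∨ 1 = undefined
In Kleene's strong three-valued logic K3: χ → χ = undefined → undefined = undefined  [¬undefined ∨ undefined]
χ ∧ χ = undefined ∧ undefined = undefined
φ ∨ (χ ∧ χ) = 1 ∨ undefined = 1
(χ → χ) ∧ (φ ∨ (χ ∧ χ)) = undefined ∧ 1 = undefined
φ ∨ ((χ → χ) ∧ (φ ∨ (χ ∧ χ))) = 1 ∨ undefined = 1
(φ ∨ ((χ → χ) ∧ (φ ∨ (χ ∧ χ)))) ∨ φ = 1 ∨ 1 = 1
They differ because K3ʷ and Kleene's strong three-valued logic K3 treat undefined differently under the binary connectives.

undefined; 1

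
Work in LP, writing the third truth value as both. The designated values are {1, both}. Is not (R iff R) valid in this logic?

Countermodel: R=1 gives 0, which is not designated.

No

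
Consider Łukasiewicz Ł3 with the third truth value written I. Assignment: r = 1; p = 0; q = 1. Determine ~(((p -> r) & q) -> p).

p -> r = 0 -> 1 = 1
(p -> r) & q = 1 & 1 = 1
((p -> r) & q) -> p = 1 -> 0 = 0
~(((p -> r) & q) -> p) = ~0 = 1

1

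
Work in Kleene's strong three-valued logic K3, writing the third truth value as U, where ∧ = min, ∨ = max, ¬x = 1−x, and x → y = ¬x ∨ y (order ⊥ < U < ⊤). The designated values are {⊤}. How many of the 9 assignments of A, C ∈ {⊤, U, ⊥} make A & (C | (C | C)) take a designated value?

Designated under: (A=⊤, C=⊤).

1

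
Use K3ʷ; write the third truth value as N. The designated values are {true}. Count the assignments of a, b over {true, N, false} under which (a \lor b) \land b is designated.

Designated under: (a=true, b=true); (a=false, b=true).

2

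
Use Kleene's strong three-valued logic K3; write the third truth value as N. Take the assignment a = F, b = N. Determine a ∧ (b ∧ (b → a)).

b → a = N → F = N  [¬N ∨ F]
b ∧ (b → a) = N ∧ N = N
a ∧ (b ∧ (b → a)) = F ∧ N = F

F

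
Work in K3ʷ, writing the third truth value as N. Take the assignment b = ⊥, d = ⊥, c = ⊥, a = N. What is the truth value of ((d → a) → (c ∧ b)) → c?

d → a = ⊥ → N = N  [any arg is the third value ⇒ result is the third value]
c ∧ b = ⊥ ∧ ⊥ = ⊥
(d → a) → (c ∧ b) = N → ⊥ = N
((d → a) → (c ∧ b)) → c = N → ⊥ = N

N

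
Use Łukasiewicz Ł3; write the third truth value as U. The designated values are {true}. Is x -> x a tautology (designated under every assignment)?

Every assignment of x over {true, U, false} gives a value in {true}.
In particular, with x=U: x -> x = true.

Yes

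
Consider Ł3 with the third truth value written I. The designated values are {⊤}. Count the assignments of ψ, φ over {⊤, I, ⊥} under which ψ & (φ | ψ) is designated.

3

Designated under: (ψ=⊤, φ=⊤); (ψ=⊤, φ=I); (ψ=⊤, φ=⊥).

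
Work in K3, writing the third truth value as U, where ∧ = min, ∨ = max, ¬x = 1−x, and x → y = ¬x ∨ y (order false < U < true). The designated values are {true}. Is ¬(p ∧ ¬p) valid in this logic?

No

Countermodel: p=U gives U, which is not designated.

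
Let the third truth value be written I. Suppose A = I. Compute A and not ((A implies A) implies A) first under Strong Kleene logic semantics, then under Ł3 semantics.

In Strong Kleene logic: A implies A = I implies I = I  [not I or I]
(A implies A) implies A = I implies I = I
not ((A implies A) implies A) = not I = I
A and not ((A implies A) implies A) = I and I = I
In Ł3: A implies A = I implies I = T
(A implies A) implies A = T implies I = I
not ((A implies A) implies A) = not I = I
A and not ((A implies A) implies A) = I and I = I

I; I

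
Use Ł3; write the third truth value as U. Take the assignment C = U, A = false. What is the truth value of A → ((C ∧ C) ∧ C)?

C ∧ C = U ∧ U = U
(C ∧ C) ∧ C = U ∧ U = U
A → ((C ∧ C) ∧ C) = false → U = true  [min(1, 1−0+½)]

true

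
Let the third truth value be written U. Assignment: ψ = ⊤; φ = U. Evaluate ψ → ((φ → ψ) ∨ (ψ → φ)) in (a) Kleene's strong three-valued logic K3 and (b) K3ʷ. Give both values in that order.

⊤; U

In Kleene's strong three-valued logic K3: φ → ψ = U → ⊤ = ⊤  [¬U ∨ ⊤]
ψ → φ = ⊤ → U = U
(φ → ψ) ∨ (ψ → φ) = ⊤ ∨ U = ⊤
ψ → ((φ → ψ) ∨ (ψ → φ)) = ⊤ → ⊤ = ⊤
In K3ʷ: φ → ψ = U → ⊤ = U  [any arg is the third value ⇒ result is the third value]
ψ → φ = ⊤ → U = U
(φ → ψ) ∨ (ψ → φ) = U ∨ U = U
ψ → ((φ → ψ) ∨ (ψ → φ)) = ⊤ → U = U
They differ because Kleene's strong three-valued logic K3 and K3ʷ treat U differently under the binary connectives.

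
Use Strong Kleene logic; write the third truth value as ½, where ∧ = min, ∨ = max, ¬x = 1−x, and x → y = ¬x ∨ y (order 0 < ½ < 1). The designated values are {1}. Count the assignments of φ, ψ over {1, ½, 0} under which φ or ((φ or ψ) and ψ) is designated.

Of the 9 assignments, 5 give a value in {1}.

5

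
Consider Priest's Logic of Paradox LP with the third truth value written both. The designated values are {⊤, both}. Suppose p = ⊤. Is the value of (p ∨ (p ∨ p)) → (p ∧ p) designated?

p ∨ p = ⊤ ∨ ⊤ = ⊤
p ∨ (p ∨ p) = ⊤ ∨ ⊤ = ⊤
p ∧ p = ⊤ ∧ ⊤ = ⊤
(p ∨ (p ∨ p)) → (p ∧ p) = ⊤ → ⊤ = ⊤
⊤ ∈ {⊤, both}.

Yes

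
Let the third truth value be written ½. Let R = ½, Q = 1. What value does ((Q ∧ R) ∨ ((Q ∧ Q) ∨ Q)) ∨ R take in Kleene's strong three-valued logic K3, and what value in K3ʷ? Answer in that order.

In Kleene's strong three-valued logic K3: Q ∧ R = 1 ∧ ½ = ½
Q ∧ Q = 1 ∧ 1 = 1
(Q ∧ Q) ∨ Q = 1 ∨ 1 = 1
(Q ∧ R) ∨ ((Q ∧ Q) ∨ Q) = ½ ∨ 1 = 1
((Q ∧ R) ∨ ((Q ∧ Q) ∨ Q)) ∨ R = 1 ∨ ½ = 1
In K3ʷ: Q ∧ R = 1 ∧ ½ = ½
Q ∧ Q = 1 ∧ 1 = 1
(Q ∧ Q) ∨ Q = 1 ∨ 1 = 1
(Q ∧ R) ∨ ((Q ∧ Q) ∨ Q) = ½ ∨ 1 = ½
((Q ∧ R) ∨ ((Q ∧ Q) ∨ Q)) ∨ R = ½ ∨ ½ = ½
They differ because Kleene's strong three-valued logic K3 and K3ʷ treat ½ differently under the binary connectives.

1; ½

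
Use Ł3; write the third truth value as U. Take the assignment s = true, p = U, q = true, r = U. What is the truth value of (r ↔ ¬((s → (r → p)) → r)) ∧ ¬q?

false

r → p = U → U = true  [min(1, 1−½+½)]
s → (r → p) = true → true = true
(s → (r → p)) → r = true → U = U
¬((s → (r → p)) → r) = ¬U = U
r ↔ ¬((s → (r → p)) → r) = U ↔ U = true
¬q = ¬true = false
(r ↔ ¬((s → (r → p)) → r)) ∧ ¬q = true ∧ false = false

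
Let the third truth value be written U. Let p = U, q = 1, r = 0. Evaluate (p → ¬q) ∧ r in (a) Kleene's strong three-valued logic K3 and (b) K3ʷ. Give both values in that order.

In Kleene's strong three-valued logic K3: ¬q = ¬1 = 0
p → ¬q = U → 0 = U
(p → ¬q) ∧ r = U ∧ 0 = 0
In K3ʷ: ¬q = ¬1 = 0
p → ¬q = U → 0 = U
(p → ¬q) ∧ r = U ∧ 0 = U
They differ because Kleene's strong three-valued logic K3 and K3ʷ treat U differently under the binary connectives.

0; U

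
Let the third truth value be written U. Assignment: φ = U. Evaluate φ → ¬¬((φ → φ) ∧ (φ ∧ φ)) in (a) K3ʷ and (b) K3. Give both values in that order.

In K3ʷ: φ → φ = U → U = U  [any arg is the third value ⇒ result is the third value]
φ ∧ φ = U ∧ U = U
(φ → φ) ∧ (φ ∧ φ) = U ∧ U = U
¬((φ → φ) ∧ (φ ∧ φ)) = ¬U = U
¬¬((φ → φ) ∧ (φ ∧ φ)) = ¬U = U
φ → ¬¬((φ → φ) ∧ (φ ∧ φ)) = U → U = U
In K3: φ → φ = U → U = U  [¬U ∨ U]
φ ∧ φ = U ∧ U = U
(φ → φ) ∧ (φ ∧ φ) = U ∧ U = U
¬((φ → φ) ∧ (φ ∧ φ)) = ¬U = U
¬¬((φ → φ) ∧ (φ ∧ φ)) = ¬U = U
φ → ¬¬((φ → φ) ∧ (φ ∧ φ)) = U → U = U

U; U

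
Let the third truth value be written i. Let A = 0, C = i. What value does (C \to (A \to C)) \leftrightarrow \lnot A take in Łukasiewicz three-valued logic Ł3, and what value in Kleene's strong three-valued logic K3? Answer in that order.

In Łukasiewicz three-valued logic Ł3: A \to C = 0 \to i = 1  [min(1, 1−0+½)]
C \to (A \to C) = i \to 1 = 1
\lnot A = \lnot 0 = 1
(C \to (A \to C)) \leftrightarrow \lnot A = 1 \leftrightarrow 1 = 1
In Kleene's strong three-valued logic K3: A \to C = 0 \to i = 1
C \to (A \to C) = i \to 1 = 1
\lnot A = \lnot 0 = 1
(C \to (A \to C)) \leftrightarrow \lnot A = 1 \leftrightarrow 1 = 1

1; 1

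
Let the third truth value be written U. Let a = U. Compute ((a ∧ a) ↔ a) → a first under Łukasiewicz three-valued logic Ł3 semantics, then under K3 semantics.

In Łukasiewicz three-valued logic Ł3: a ∧ a = U ∧ U = U
(a ∧ a) ↔ a = U ↔ U = true  [1 − |½−½|]
((a ∧ a) ↔ a) → a = true → U = U
In K3: a ∧ a = U ∧ U = U
(a ∧ a) ↔ a = U ↔ U = U
((a ∧ a) ↔ a) → a = U → U = U  [¬U ∨ U]

U; U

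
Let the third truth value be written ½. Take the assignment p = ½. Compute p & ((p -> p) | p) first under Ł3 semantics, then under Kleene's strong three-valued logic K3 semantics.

½; ½

In Ł3: p -> p = ½ -> ½ = ⊤  [min(1, 1−½+½)]
(p -> p) | p = ⊤ | ½ = ⊤
p & ((p -> p) | p) = ½ & ⊤ = ½
In Kleene's strong three-valued logic K3: p -> p = ½ -> ½ = ½  [~½ | ½]
(p -> p) | p = ½ | ½ = ½
p & ((p -> p) | p) = ½ & ½ = ½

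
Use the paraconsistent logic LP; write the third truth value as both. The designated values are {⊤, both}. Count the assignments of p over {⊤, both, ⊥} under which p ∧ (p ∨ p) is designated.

p=⊤: ⊤ ✓
p=both: both ✓
p=⊥: ⊥ ·

2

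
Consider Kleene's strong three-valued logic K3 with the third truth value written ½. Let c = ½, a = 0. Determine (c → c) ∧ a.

0

c → c = ½ → ½ = ½  [¬½ ∨ ½]
(c → c) ∧ a = ½ ∧ 0 = 0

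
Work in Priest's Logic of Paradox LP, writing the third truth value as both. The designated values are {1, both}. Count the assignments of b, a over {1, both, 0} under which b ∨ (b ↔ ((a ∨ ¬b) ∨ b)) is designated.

6

Of the 9 assignments, 6 give a value in {1, both}.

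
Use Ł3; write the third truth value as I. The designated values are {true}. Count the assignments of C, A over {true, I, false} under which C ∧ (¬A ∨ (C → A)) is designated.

Designated under: (C=true, A=true); (C=true, A=false).

2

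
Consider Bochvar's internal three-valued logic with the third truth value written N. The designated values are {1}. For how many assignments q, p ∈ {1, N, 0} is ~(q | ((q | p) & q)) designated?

Designated under: (q=0, p=1); (q=0, p=0).

2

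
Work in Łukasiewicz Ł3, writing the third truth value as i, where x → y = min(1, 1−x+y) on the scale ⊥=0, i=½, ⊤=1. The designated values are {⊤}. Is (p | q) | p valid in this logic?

No

Countermodel: p=i, q=i gives i, which is not designated.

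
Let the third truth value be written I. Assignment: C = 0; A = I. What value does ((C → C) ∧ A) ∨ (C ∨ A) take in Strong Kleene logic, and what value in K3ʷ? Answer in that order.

I; I

In Strong Kleene logic: C → C = 0 → 0 = 1
(C → C) ∧ A = 1 ∧ I = I
C ∨ A = 0 ∨ I = I
((C → C) ∧ A) ∨ (C ∨ A) = I ∨ I = I
In K3ʷ: C → C = 0 → 0 = 1
(C → C) ∧ A = 1 ∧ I = I
C ∨ A = 0 ∨ I = I
((C → C) ∧ A) ∨ (C ∨ A) = I ∨ I = I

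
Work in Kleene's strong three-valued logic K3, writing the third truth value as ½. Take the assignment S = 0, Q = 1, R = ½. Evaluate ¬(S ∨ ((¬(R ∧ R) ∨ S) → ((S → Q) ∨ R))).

R ∧ R = ½ ∧ ½ = ½
¬(R ∧ R) = ¬½ = ½
¬(R ∧ R) ∨ S = ½ ∨ 0 = ½
S → Q = 0 → 1 = 1
(S → Q) ∨ R = 1 ∨ ½ = 1
(¬(R ∧ R) ∨ S) → ((S → Q) ∨ R) = ½ → 1 = 1  [¬½ ∨ 1]
S ∨ ((¬(R ∧ R) ∨ S) → ((S → Q) ∨ R)) = 0 ∨ 1 = 1
¬(S ∨ ((¬(R ∧ R) ∨ S) → ((S → Q) ∨ R))) = ¬1 = 0

0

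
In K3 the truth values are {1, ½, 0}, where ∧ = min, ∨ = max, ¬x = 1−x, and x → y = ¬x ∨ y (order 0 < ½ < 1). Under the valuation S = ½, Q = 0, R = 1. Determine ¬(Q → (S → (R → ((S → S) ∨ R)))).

0

S → S = ½ → ½ = ½  [¬½ ∨ ½]
(S → S) ∨ R = ½ ∨ 1 = 1
R → ((S → S) ∨ R) = 1 → 1 = 1
S → (R → ((S → S) ∨ R)) = ½ → 1 = 1
Q → (S → (R → ((S → S) ∨ R))) = 0 → 1 = 1
¬(Q → (S → (R → ((S → S) ∨ R)))) = ¬1 = 0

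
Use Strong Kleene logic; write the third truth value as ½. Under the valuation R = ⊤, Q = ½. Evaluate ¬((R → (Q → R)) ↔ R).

Q → R = ½ → ⊤ = ⊤
R → (Q → R) = ⊤ → ⊤ = ⊤
(R → (Q → R)) ↔ R = ⊤ ↔ ⊤ = ⊤
¬((R → (Q → R)) ↔ R) = ¬⊤ = ⊥

⊥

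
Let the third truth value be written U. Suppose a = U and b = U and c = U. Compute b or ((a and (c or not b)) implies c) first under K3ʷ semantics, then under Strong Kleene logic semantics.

In K3ʷ: not b = not U = U
c or not b = U or U = U
a and (c or not b) = U and U = U
(a and (c or not b)) implies c = U implies U = U
b or ((a and (c or not b)) implies c) = U or U = U
In Strong Kleene logic: not b = not U = U
c or not b = U or U = U
a and (c or not b) = U and U = U
(a and (c or not b)) implies c = U implies U = U  [not U or U]
b or ((a and (c or not b)) implies c) = U or U = U

U; U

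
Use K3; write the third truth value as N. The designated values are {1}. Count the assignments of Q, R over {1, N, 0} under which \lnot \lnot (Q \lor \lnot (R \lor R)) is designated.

Of the 9 assignments, 5 give a value in {1}.

5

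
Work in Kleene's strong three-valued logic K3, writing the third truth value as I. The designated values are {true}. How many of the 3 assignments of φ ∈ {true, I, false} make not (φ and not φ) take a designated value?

φ=true: true ✓
φ=I: I ·
φ=false: true ✓

2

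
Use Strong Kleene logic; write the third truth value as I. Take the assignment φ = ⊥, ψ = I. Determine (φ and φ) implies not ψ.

φ and φ = ⊥ and ⊥ = ⊥
not ψ = not I = I
(φ and φ) implies not ψ = ⊥ implies I = ⊤  [not ⊥ or I]

⊤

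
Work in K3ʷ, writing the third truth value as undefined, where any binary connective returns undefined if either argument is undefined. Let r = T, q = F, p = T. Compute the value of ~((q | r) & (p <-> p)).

q | r = F | T = T
p <-> p = T <-> T = T
(q | r) & (p <-> p) = T & T = T
~((q | r) & (p <-> p)) = ~T = F

F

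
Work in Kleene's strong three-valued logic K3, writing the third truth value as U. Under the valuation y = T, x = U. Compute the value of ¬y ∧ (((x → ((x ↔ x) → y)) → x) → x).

¬y = ¬T = F
x ↔ x = U ↔ U = U
(x ↔ x) → y = U → T = T  [¬U ∨ T]
x → ((x ↔ x) → y) = U → T = T
(x → ((x ↔ x) → y)) → x = T → U = U
((x → ((x ↔ x) → y)) → x) → x = U → U = U
¬y ∧ (((x → ((x ↔ x) → y)) → x) → x) = F ∧ U = F

F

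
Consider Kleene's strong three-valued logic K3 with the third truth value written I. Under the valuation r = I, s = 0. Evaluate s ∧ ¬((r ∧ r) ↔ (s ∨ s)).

r ∧ r = I ∧ I = I
s ∨ s = 0 ∨ 0 = 0
(r ∧ r) ↔ (s ∨ s) = I ↔ 0 = I
¬((r ∧ r) ↔ (s ∨ s)) = ¬I = I
s ∧ ¬((r ∧ r) ↔ (s ∨ s)) = 0 ∧ I = 0

0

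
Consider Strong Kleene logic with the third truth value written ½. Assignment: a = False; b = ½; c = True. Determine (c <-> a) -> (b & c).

True

c <-> a = True <-> False = False
b & c = ½ & True = ½
(c <-> a) -> (b & c) = False -> ½ = True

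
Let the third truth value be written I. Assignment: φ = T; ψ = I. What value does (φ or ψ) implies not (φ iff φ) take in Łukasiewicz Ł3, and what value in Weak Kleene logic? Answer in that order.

F; I

In Łukasiewicz Ł3: φ or ψ = T or I = T
φ iff φ = T iff T = T
not (φ iff φ) = not T = F
(φ or ψ) implies not (φ iff φ) = T implies F = F
In Weak Kleene logic: φ or ψ = T or I = I
φ iff φ = T iff T = T
not (φ iff φ) = not T = F
(φ or ψ) implies not (φ iff φ) = I implies F = I
They differ because Łukasiewicz Ł3 and Weak Kleene logic treat I differently under the binary connectives.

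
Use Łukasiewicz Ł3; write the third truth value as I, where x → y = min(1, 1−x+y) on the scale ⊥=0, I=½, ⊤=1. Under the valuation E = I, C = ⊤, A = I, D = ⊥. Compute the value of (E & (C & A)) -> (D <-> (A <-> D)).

C & A = ⊤ & I = I
E & (C & A) = I & I = I
A <-> D = I <-> ⊥ = I  [1 − |½−0|]
D <-> (A <-> D) = ⊥ <-> I = I
(E & (C & A)) -> (D <-> (A <-> D)) = I -> I = ⊤

⊤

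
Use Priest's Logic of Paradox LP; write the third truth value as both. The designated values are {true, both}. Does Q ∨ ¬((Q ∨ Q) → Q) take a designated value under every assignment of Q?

No

Countermodel: Q=false gives false, which is not designated.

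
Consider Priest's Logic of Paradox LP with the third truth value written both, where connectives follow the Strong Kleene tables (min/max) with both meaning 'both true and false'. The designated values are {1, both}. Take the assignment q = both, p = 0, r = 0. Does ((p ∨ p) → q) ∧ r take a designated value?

No

p ∨ p = 0 ∨ 0 = 0
(p ∨ p) → q = 0 → both = 1  [¬0 ∨ both]
((p ∨ p) → q) ∧ r = 1 ∧ 0 = 0
0 ∉ {1, both}.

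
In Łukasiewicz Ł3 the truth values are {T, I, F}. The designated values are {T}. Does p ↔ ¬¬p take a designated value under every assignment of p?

Every assignment of p over {T, I, F} gives a value in {T}.
In particular, with p=I: p ↔ ¬¬p = T.

Yes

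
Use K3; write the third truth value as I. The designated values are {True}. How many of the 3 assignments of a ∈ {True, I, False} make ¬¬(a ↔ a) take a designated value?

a=True: True ✓
a=I: I ·
a=False: True ✓

2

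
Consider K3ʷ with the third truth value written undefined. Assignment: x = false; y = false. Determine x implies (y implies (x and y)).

true

x and y = false and false = false
y implies (x and y) = false implies false = true
x implies (y implies (x and y)) = false implies true = true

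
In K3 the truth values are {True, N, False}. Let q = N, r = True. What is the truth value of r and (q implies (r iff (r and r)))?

True

r and r = True and True = True
r iff (r and r) = True iff True = True
q implies (r iff (r and r)) = N implies True = True  [not N or True]
r and (q implies (r iff (r and r))) = True and True = True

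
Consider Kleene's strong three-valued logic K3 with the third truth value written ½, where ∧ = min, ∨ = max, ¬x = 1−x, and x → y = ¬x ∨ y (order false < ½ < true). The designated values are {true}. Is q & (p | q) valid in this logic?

Countermodel: q=½, p=true gives ½, which is not designated.

No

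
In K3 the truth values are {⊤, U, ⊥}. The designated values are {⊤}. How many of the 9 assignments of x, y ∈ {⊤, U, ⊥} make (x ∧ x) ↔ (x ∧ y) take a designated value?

Designated under: (x=⊤, y=⊤); (x=⊥, y=⊤); (x=⊥, y=U); (x=⊥, y=⊥).

4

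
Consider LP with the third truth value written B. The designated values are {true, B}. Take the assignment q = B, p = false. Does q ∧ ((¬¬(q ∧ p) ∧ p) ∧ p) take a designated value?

q ∧ p = B ∧ false = false
¬(q ∧ p) = ¬false = true
¬¬(q ∧ p) = ¬true = false
¬¬(q ∧ p) ∧ p = false ∧ false = false
(¬¬(q ∧ p) ∧ p) ∧ p = false ∧ false = false
q ∧ ((¬¬(q ∧ p) ∧ p) ∧ p) = B ∧ false = false
false ∉ {true, B}.

No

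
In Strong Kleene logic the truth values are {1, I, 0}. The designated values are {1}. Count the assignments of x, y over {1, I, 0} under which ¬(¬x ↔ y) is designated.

Designated under: (x=1, y=1); (x=0, y=0).

2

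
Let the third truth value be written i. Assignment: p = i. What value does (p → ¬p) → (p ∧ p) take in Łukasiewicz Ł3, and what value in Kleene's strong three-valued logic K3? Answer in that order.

In Łukasiewicz Ł3: ¬p = ¬i = i
p → ¬p = i → i = T  [min(1, 1−½+½)]
p ∧ p = i ∧ i = i
(p → ¬p) → (p ∧ p) = T → i = i
In Kleene's strong three-valued logic K3: ¬p = ¬i = i
p → ¬p = i → i = i  [¬i ∨ i]
p ∧ p = i ∧ i = i
(p → ¬p) → (p ∧ p) = i → i = i

i; i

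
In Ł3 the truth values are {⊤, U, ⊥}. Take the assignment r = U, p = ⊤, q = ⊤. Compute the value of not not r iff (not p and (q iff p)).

not r = not U = U
not not r = not U = U
not p = not ⊤ = ⊥
q iff p = ⊤ iff ⊤ = ⊤
not p and (q iff p) = ⊥ and ⊤ = ⊥
not not r iff (not p and (q iff p)) = U iff ⊥ = U

U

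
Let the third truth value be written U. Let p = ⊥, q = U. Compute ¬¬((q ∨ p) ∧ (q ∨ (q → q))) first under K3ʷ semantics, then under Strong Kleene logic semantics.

In K3ʷ: q ∨ p = U ∨ ⊥ = U
q → q = U → U = U  [any arg is the third value ⇒ result is the third value]
q ∨ (q → q) = U ∨ U = U
(q ∨ p) ∧ (q ∨ (q → q)) = U ∧ U = U
¬((q ∨ p) ∧ (q ∨ (q → q))) = ¬U = U
¬¬((q ∨ p) ∧ (q ∨ (q → q))) = ¬U = U
In Strong Kleene logic: q ∨ p = U ∨ ⊥ = U
q → q = U → U = U
q ∨ (q → q) = U ∨ U = U
(q ∨ p) ∧ (q ∨ (q → q)) = U ∧ U = U
¬((q ∨ p) ∧ (q ∨ (q → q))) = ¬U = U
¬¬((q ∨ p) ∧ (q ∨ (q → q))) = ¬U = U

U; U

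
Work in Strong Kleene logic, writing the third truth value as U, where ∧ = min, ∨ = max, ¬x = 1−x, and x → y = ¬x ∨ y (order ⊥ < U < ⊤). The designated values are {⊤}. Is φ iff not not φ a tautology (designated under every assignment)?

No

Countermodel: φ=U gives U, which is not designated.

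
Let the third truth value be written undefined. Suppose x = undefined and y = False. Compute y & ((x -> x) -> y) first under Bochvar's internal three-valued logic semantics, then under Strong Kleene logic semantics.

undefined; False

In Bochvar's internal three-valued logic: x -> x = undefined -> undefined = undefined  [any arg is the third value ⇒ result is the third value]
(x -> x) -> y = undefined -> False = undefined
y & ((x -> x) -> y) = False & undefined = undefined
In Strong Kleene logic: x -> x = undefined -> undefined = undefined
(x -> x) -> y = undefined -> False = undefined
y & ((x -> x) -> y) = False & undefined = False
They differ because Bochvar's internal three-valued logic and Strong Kleene logic treat undefined differently under the binary connectives.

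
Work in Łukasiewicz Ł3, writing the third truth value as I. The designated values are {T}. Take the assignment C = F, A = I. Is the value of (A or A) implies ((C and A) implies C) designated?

A or A = I or I = I
C and A = F and I = F
(C and A) implies C = F implies F = T
(A or A) implies ((C and A) implies C) = I implies T = T  [min(1, 1−½+1)]
T ∈ {T}.

Yes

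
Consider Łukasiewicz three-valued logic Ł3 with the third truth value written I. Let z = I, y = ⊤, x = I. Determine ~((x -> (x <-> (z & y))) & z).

z & y = I & ⊤ = I
x <-> (z & y) = I <-> I = ⊤  [1 − |½−½|]
x -> (x <-> (z & y)) = I -> ⊤ = ⊤
(x -> (x <-> (z & y))) & z = ⊤ & I = I
~((x -> (x <-> (z & y))) & z) = ~I = I

I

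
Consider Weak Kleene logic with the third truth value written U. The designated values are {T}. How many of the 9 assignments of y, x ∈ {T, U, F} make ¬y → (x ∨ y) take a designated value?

3

Designated under: (y=T, x=T); (y=T, x=F); (y=F, x=T).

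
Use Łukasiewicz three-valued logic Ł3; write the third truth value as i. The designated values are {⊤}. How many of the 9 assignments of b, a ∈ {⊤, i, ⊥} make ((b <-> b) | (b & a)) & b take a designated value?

3

Designated under: (b=⊤, a=⊤); (b=⊤, a=i); (b=⊤, a=⊥).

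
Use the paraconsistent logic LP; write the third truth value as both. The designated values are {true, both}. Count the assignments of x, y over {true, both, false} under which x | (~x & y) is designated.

8

Of the 9 assignments, 8 give a value in {true, both}.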